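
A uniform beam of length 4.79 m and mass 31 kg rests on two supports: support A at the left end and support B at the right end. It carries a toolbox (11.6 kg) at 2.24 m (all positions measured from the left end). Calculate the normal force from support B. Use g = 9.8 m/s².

Sum moments about support A (its reaction then has zero moment arm).
Beam weight: 31 × 9.8 = 303.8 N down at 2.395 m → arm 2.395 m, τ = 303.8 × 2.395 = 727.6 N·m clockwise.
Toolbox: 11.6 × 9.8 = 113.7 N down at 2.24 m → arm 2.24 m, τ = 113.7 × 2.24 = 254.7 N·m clockwise.
Net load moment about support A = 982.3 N·m clockwise.
Reaction R at support B is upward at 4.79 m, arm 4.79 m → moment R × 4.79 counterclockwise.
For rotational equilibrium, R × 4.79 = 982.3, so R = 205 N.

R_B ≈ 205 N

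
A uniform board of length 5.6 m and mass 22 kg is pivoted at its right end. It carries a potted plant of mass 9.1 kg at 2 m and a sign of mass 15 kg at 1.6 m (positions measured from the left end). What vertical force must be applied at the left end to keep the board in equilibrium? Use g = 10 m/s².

Sum moments about the right end (the unknown pivot reaction has zero arm there).
Beam weight: 22 × 10 = 220 N down at 2.8 m → arm 2.8 m, τ = 220 × 2.8 = 616 N·m counterclockwise.
Potted plant: 9.1 × 10 = 91 N down at 2 m → arm 3.6 m, τ = 91 × 3.6 = 327.6 N·m counterclockwise.
Sign: 15 × 10 = 150 N down at 1.6 m → arm 4 m, τ = 150 × 4 = 600 N·m counterclockwise.
Net moment of the loads = 1544 N·m counterclockwise.
The upward force F acts at the left end, arm 5.6 m, giving F × 5.6 clockwise.
Στ = 0 ⇒ F × 5.6 = 1544 ⇒ F = 1544 / 5.6 = 276 N.

F ≈ 276 N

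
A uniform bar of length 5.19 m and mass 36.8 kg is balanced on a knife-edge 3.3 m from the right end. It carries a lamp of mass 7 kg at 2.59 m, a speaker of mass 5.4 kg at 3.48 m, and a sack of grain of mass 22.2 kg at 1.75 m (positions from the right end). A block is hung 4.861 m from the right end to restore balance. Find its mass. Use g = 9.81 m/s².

About the knife-edge (at 3.3 m from the right end):
Beam weight: 36.8 × 9.81 = 361 N down at 2.595 m → arm 0.705 m, τ = 361 × 0.705 = 254.5 N·m clockwise.
Lamp: 7 × 9.81 = 68.67 N down at 2.59 m → arm 0.71 m, τ = 68.67 × 0.71 = 48.76 N·m clockwise.
Speaker: 5.4 × 9.81 = 52.97 N down at 3.48 m → arm 0.18 m, τ = 52.97 × 0.18 = 9.535 N·m counterclockwise.
Sack of grain: 22.2 × 9.81 = 217.8 N down at 1.75 m → arm 1.55 m, τ = 217.8 × 1.55 = 337.6 N·m clockwise.
Net moment of known loads = 631.3 N·m clockwise.
An unknown mass m at 4.861 m has arm 1.561 m; its moment is m·g·1.561 counterclockwise.
Balancing moments: m × 9.81 × 1.561 = 631.3, giving m = 631.3 / (9.81 × 1.561) = 41.2 kg.

m ≈ 41.2 kg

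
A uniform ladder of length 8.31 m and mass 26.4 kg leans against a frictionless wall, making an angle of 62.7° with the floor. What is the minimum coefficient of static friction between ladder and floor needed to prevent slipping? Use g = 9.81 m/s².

μ_min ≈ 0.258

Take moments about the foot of the ladder.
Ladder weight 26.4×9.81 = 259 N acts at 4.155 m along the ladder; its horizontal arm is 4.155·cos62.7° = 1.906 m → τ = 493.7 N·m clockwise.
Wall normal N acts horizontally at the top; its moment arm is the height L sinθ = 8.31·sin62.7° = 7.384 m, counterclockwise.
Στ = 0 ⇒ N × 7.384 = 493.7 ⇒ N = 66.86 N.
ΣFx = 0 ⇒ f = N_wall = 66.86 N. ΣFy = 0 ⇒ N_floor = 259 N.
μ_min = f / N_floor = 66.86 / 259 = 0.258.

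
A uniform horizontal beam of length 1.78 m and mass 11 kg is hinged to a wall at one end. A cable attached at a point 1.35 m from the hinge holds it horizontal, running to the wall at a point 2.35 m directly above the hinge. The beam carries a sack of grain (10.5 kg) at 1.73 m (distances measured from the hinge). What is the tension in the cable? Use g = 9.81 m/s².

T ≈ 234 N

Sum moments about the hinge (the unknown hinge reaction has zero arm there).
Beam weight: 11 × 9.81 = 107.9 N down at 0.89 m → arm 0.89 m, τ = 107.9 × 0.89 = 96.03 N·m clockwise.
Sack of grain: 10.5 × 9.81 = 103 N down at 1.73 m → arm 1.73 m, τ = 103 × 1.73 = 178.2 N·m clockwise.
Total clockwise load moment = 274.2 N·m.
The cable tension T acts at 1.35 m; only its component perpendicular to the beam, T sinθ, produces torque. sinθ = h/√(h²+d²) = 2.35/√(2.35²+1.35²) = 0.8671.
Setting net torque to zero: T × 1.35 × 0.8671 = 274.2 → T = 274.2 / 1.171 = 234 N.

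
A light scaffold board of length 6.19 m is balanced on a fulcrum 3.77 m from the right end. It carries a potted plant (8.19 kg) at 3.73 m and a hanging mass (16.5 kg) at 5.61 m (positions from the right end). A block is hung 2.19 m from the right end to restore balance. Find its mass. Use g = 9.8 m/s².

m ≈ 19 kg

About the fulcrum (at 3.77 m from the right end):
Potted plant: 8.19 × 9.8 = 80.26 N down at 3.73 m → arm 0.04 m, τ = 80.26 × 0.04 = 3.21 N·m clockwise.
Hanging mass: 16.5 × 9.8 = 161.7 N down at 5.61 m → arm 1.84 m, τ = 161.7 × 1.84 = 297.5 N·m counterclockwise.
Net moment of known loads = 294.3 N·m counterclockwise.
An unknown mass m at 2.19 m has arm 1.58 m; its moment is m·g·1.58 clockwise.
For rotational equilibrium, m × 9.8 × 1.58 = 294.3, so m = 294.3 / (9.8 × 1.58) = 19 kg.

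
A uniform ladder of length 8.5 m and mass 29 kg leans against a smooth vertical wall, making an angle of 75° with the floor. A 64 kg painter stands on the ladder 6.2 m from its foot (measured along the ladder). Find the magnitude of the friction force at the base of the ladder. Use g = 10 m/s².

Sum moments about the foot of the ladder (the floor normal and friction both act there and drop out).
Ladder weight 29×10 = 290 N acts at 4.25 m along the ladder; its horizontal arm is 4.25·cos75° = 1.1 m → τ = 319 N·m clockwise.
Painter: 64×10 = 640 N at 6.2 m → arm 1.605 m → τ = 1027 N·m clockwise.
Wall normal N acts horizontally at the top; its moment arm is the height L sinθ = 8.5·sin75° = 8.21 m, counterclockwise.
For rotational equilibrium, N × 8.21 = 1346, so N = 164 N.
ΣFx = 0: friction at the foot balances the wall's push, so f = N_wall = 164 N.

f ≈ 164 N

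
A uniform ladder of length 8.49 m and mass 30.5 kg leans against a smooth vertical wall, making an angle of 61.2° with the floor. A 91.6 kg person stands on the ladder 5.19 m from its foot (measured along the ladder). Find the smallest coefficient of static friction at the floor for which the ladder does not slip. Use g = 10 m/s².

Sum moments about the foot of the ladder (the floor normal and friction both act there and drop out).
Ladder weight 30.5×10 = 305 N acts at 4.245 m along the ladder; its horizontal arm is 4.245·cos61.2° = 2.045 m → τ = 623.7 N·m clockwise.
Person: 91.6×10 = 916 N at 5.19 m → arm 2.5 m → τ = 2290 N·m clockwise.
Wall normal N acts horizontally at the top; its moment arm is the height L sinθ = 8.49·sin61.2° = 7.44 m, counterclockwise.
For rotational equilibrium, N × 7.44 = 2914, so N = 391.7 N.
ΣFx = 0 ⇒ f = N_wall = 391.7 N. ΣFy = 0 ⇒ N_floor = 1221 N.
μ_min = f / N_floor = 391.7 / 1221 = 0.321.

μ_min ≈ 0.321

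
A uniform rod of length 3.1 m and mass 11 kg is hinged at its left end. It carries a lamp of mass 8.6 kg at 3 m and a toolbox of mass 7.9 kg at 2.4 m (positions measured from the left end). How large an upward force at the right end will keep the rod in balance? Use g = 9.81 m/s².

Take moments about the left end.
Beam weight: 11 × 9.81 = 107.9 N down at 1.55 m → arm 1.55 m, τ = 107.9 × 1.55 = 167.2 N·m clockwise.
Lamp: 8.6 × 9.81 = 84.37 N down at 3 m → arm 3 m, τ = 84.37 × 3 = 253.1 N·m clockwise.
Toolbox: 7.9 × 9.81 = 77.5 N down at 2.4 m → arm 2.4 m, τ = 77.5 × 2.4 = 186 N·m clockwise.
Net moment of the loads = 606.3 N·m clockwise.
The upward force F acts at the right end, arm 3.1 m, giving F × 3.1 counterclockwise.
Setting net torque to zero: F × 3.1 = 606.3 → F = 606.3 / 3.1 = 196 N.

F ≈ 196 N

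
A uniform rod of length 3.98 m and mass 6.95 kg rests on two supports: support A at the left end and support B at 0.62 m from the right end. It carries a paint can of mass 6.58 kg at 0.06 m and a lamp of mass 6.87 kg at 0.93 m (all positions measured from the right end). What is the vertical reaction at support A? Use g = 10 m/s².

R_A ≈ 23.7 N

Sum moments about support B (its reaction then has zero moment arm).
Beam weight: 6.95 × 10 = 69.5 N down at 1.99 m → arm 1.37 m, τ = 69.5 × 1.37 = 95.22 N·m counterclockwise.
Paint can: 6.58 × 10 = 65.8 N down at 0.06 m → arm 0.56 m, τ = 65.8 × 0.56 = 36.85 N·m clockwise.
Lamp: 6.87 × 10 = 68.7 N down at 0.93 m → arm 0.31 m, τ = 68.7 × 0.31 = 21.3 N·m counterclockwise.
Net load moment about support B = 79.67 N·m counterclockwise.
Reaction R at support A is upward at 3.98 m, arm 3.36 m → moment R × 3.36 clockwise.
Setting net torque to zero: R × 3.36 = 79.67 → R = 23.7 N.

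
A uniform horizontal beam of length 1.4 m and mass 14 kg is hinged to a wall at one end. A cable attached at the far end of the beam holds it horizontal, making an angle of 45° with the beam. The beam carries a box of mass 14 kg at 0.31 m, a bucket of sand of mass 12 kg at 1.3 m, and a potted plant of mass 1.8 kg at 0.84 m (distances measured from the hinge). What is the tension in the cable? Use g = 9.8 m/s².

About the hinge:
Beam weight: 14 × 9.8 = 137.2 N down at 0.7 m → arm 0.7 m, τ = 137.2 × 0.7 = 96.04 N·m clockwise.
Box: 14 × 9.8 = 137.2 N down at 0.31 m → arm 0.31 m, τ = 137.2 × 0.31 = 42.53 N·m clockwise.
Bucket of sand: 12 × 9.8 = 117.6 N down at 1.3 m → arm 1.3 m, τ = 117.6 × 1.3 = 152.9 N·m clockwise.
Potted plant: 1.8 × 9.8 = 17.64 N down at 0.84 m → arm 0.84 m, τ = 17.64 × 0.84 = 14.82 N·m clockwise.
Total clockwise load moment = 306.3 N·m.
The cable tension T acts at 1.4 m; only its component perpendicular to the beam, T sinθ, produces torque. sin 45° = 0.7071.
Setting net torque to zero: T × 1.4 × 0.7071 = 306.3 → T = 306.3 / 0.9899 = 309 N.

T ≈ 309 N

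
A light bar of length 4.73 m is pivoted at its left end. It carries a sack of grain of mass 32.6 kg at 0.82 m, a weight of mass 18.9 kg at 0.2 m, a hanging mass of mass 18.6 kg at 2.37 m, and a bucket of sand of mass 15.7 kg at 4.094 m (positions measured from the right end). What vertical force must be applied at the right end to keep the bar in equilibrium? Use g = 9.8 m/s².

About the left end:
Sack of grain: 32.6 × 9.8 = 319.5 N down at 0.82 m → arm 3.91 m, τ = 319.5 × 3.91 = 1249 N·m clockwise.
Weight: 18.9 × 9.8 = 185.2 N down at 0.2 m → arm 4.53 m, τ = 185.2 × 4.53 = 839 N·m clockwise.
Hanging mass: 18.6 × 9.8 = 182.3 N down at 2.37 m → arm 2.36 m, τ = 182.3 × 2.36 = 430.2 N·m clockwise.
Bucket of sand: 15.7 × 9.8 = 153.9 N down at 4.094 m → arm 0.636 m, τ = 153.9 × 0.636 = 97.88 N·m clockwise.
Net moment of the loads = 2616 N·m clockwise.
The upward force F acts at the right end, arm 4.73 m, giving F × 4.73 counterclockwise.
For rotational equilibrium, F × 4.73 = 2616, so F = 2616 / 4.73 = 553 N.

F ≈ 553 N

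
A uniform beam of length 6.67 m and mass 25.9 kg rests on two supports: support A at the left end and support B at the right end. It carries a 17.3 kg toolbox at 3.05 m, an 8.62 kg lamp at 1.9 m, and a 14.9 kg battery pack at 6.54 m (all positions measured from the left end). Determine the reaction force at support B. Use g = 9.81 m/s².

About support A:
Beam weight: 25.9 × 9.81 = 254.1 N down at 3.335 m → arm 3.335 m, τ = 254.1 × 3.335 = 847.4 N·m clockwise.
Toolbox: 17.3 × 9.81 = 169.7 N down at 3.05 m → arm 3.05 m, τ = 169.7 × 3.05 = 517.6 N·m clockwise.
Lamp: 8.62 × 9.81 = 84.56 N down at 1.9 m → arm 1.9 m, τ = 84.56 × 1.9 = 160.7 N·m clockwise.
Battery pack: 14.9 × 9.81 = 146.2 N down at 6.54 m → arm 6.54 m, τ = 146.2 × 6.54 = 956.1 N·m clockwise.
Net load moment about support A = 2482 N·m clockwise.
Reaction R at support B is upward at 6.67 m, arm 6.67 m → moment R × 6.67 counterclockwise.
Balancing moments: R × 6.67 = 2482, giving R = 372 N.

R_B ≈ 372 N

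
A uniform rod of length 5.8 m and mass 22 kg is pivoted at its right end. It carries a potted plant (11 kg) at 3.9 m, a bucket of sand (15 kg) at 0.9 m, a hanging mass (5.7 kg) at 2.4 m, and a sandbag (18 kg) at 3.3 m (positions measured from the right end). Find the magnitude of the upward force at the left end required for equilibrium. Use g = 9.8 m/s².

F ≈ 327 N

About the right end:
Beam weight: 22 × 9.8 = 215.6 N down at 2.9 m → arm 2.9 m, τ = 215.6 × 2.9 = 625.2 N·m counterclockwise.
Potted plant: 11 × 9.8 = 107.8 N down at 3.9 m → arm 3.9 m, τ = 107.8 × 3.9 = 420.4 N·m counterclockwise.
Bucket of sand: 15 × 9.8 = 147 N down at 0.9 m → arm 0.9 m, τ = 147 × 0.9 = 132.3 N·m counterclockwise.
Hanging mass: 5.7 × 9.8 = 55.86 N down at 2.4 m → arm 2.4 m, τ = 55.86 × 2.4 = 134.1 N·m counterclockwise.
Sandbag: 18 × 9.8 = 176.4 N down at 3.3 m → arm 3.3 m, τ = 176.4 × 3.3 = 582.1 N·m counterclockwise.
Net moment of the loads = 1894 N·m counterclockwise.
The upward force F acts at the left end, arm 5.8 m, giving F × 5.8 clockwise.
Στ = 0 ⇒ F × 5.8 = 1894 ⇒ F = 1894 / 5.8 = 327 N.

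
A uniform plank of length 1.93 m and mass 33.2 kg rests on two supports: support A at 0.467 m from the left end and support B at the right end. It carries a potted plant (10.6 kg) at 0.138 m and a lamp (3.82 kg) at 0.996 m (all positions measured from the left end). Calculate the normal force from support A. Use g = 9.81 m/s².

Sum moments about support B (its reaction then has zero moment arm).
Beam weight: 33.2 × 9.81 = 325.7 N down at 0.965 m → arm 0.965 m, τ = 325.7 × 0.965 = 314.3 N·m counterclockwise.
Potted plant: 10.6 × 9.81 = 104 N down at 0.138 m → arm 1.792 m, τ = 104 × 1.792 = 186.4 N·m counterclockwise.
Lamp: 3.82 × 9.81 = 37.47 N down at 0.996 m → arm 0.934 m, τ = 37.47 × 0.934 = 35 N·m counterclockwise.
Net load moment about support B = 535.7 N·m counterclockwise.
Reaction R at support A is upward at 0.467 m, arm 1.463 m → moment R × 1.463 clockwise.
Στ = 0 ⇒ R × 1.463 = 535.7 ⇒ R = 366 N.

R_A ≈ 366 N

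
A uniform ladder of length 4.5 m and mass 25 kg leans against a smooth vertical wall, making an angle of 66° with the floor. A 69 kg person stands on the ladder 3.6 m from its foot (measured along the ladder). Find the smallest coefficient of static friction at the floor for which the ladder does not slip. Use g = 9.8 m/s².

μ_min ≈ 0.321

Choose the foot of the ladder as the axis so the floor normal and friction both act there and drop out.
Ladder weight 25×9.8 = 245 N acts at 2.25 m along the ladder; its horizontal arm is 2.25·cos66° = 0.9152 m → τ = 224.2 N·m clockwise.
Person: 69×9.8 = 676.2 N at 3.6 m → arm 1.464 m → τ = 990 N·m clockwise.
Wall normal N acts horizontally at the top; its moment arm is the height L sinθ = 4.5·sin66° = 4.111 m, counterclockwise.
For rotational equilibrium, N × 4.111 = 1214, so N = 295.3 N.
ΣFx = 0 ⇒ f = N_wall = 295.3 N. ΣFy = 0 ⇒ N_floor = 921.2 N.
μ_min = f / N_floor = 295.3 / 921.2 = 0.321.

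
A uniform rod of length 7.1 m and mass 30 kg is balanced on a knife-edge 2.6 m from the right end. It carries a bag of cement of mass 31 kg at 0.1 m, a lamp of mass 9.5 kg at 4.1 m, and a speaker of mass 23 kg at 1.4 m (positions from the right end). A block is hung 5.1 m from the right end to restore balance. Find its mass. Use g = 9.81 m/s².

m ≈ 24.9 kg

About the knife-edge (at 2.6 m from the right end):
Beam weight: 30 × 9.81 = 294.3 N down at 3.55 m → arm 0.95 m, τ = 294.3 × 0.95 = 279.6 N·m counterclockwise.
Bag of cement: 31 × 9.81 = 304.1 N down at 0.1 m → arm 2.5 m, τ = 304.1 × 2.5 = 760.2 N·m clockwise.
Lamp: 9.5 × 9.81 = 93.2 N down at 4.1 m → arm 1.5 m, τ = 93.2 × 1.5 = 139.8 N·m counterclockwise.
Speaker: 23 × 9.81 = 225.6 N down at 1.4 m → arm 1.2 m, τ = 225.6 × 1.2 = 270.7 N·m clockwise.
Net moment of known loads = 611.5 N·m clockwise.
An unknown mass m at 5.1 m has arm 2.5 m; its moment is m·g·2.5 counterclockwise.
Setting net torque to zero: m × 9.81 × 2.5 = 611.5 → m = 611.5 / (9.81 × 2.5) = 24.9 kg.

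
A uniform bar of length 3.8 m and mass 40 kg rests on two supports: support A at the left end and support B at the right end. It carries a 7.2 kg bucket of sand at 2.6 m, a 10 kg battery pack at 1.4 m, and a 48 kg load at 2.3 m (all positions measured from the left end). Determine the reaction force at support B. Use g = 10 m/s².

Sum moments about support A (its reaction then has zero moment arm).
Beam weight: 40 × 10 = 400 N down at 1.9 m → arm 1.9 m, τ = 400 × 1.9 = 760 N·m clockwise.
Bucket of sand: 7.2 × 10 = 72 N down at 2.6 m → arm 2.6 m, τ = 72 × 2.6 = 187.2 N·m clockwise.
Battery pack: 10 × 10 = 100 N down at 1.4 m → arm 1.4 m, τ = 100 × 1.4 = 140 N·m clockwise.
Load: 48 × 10 = 480 N down at 2.3 m → arm 2.3 m, τ = 480 × 2.3 = 1104 N·m clockwise.
Net load moment about support A = 2191 N·m clockwise.
Reaction R at support B is upward at 3.8 m, arm 3.8 m → moment R × 3.8 counterclockwise.
Balancing moments: R × 3.8 = 2191, giving R = 577 N.

R_B ≈ 577 N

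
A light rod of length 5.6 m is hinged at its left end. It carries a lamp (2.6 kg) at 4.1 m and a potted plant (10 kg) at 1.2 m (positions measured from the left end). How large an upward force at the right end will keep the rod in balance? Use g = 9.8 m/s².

F ≈ 39.7 N

Take moments about the left end.
Lamp: 2.6 × 9.8 = 25.48 N down at 4.1 m → arm 4.1 m, τ = 25.48 × 4.1 = 104.5 N·m clockwise.
Potted plant: 10 × 9.8 = 98 N down at 1.2 m → arm 1.2 m, τ = 98 × 1.2 = 117.6 N·m clockwise.
Net moment of the loads = 222.1 N·m clockwise.
The upward force F acts at the right end, arm 5.6 m, giving F × 5.6 counterclockwise.
Στ = 0 ⇒ F × 5.6 = 222.1 ⇒ F = 222.1 / 5.6 = 39.7 N.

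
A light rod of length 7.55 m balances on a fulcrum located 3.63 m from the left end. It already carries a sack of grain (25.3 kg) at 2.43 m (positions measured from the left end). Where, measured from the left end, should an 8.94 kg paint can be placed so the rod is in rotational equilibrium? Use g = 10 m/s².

x ≈ 7.03 m from the left end

Choose the fulcrum (at 3.63 m from the left end) as the axis so the support reaction has zero arm there.
Sack of grain: 25.3 × 10 = 253 N down at 2.43 m → arm 1.2 m, τ = 253 × 1.2 = 303.6 N·m counterclockwise.
Net moment of existing loads = 303.6 N·m counterclockwise.
The paint can weighs 8.94 × 10 = 89.4 N and must supply an equal clockwise moment, so its lever arm about the fulcrum is 303.6 / 89.4 = 3.4 m.
That puts it at 3.63 + 3.4 = 7.03 m from the left end.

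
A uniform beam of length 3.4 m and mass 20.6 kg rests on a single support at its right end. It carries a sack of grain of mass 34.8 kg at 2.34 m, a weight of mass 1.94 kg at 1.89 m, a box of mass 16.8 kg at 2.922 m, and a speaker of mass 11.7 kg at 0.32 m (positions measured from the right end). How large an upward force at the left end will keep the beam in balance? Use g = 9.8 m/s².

Take moments about the right end.
Beam weight: 20.6 × 9.8 = 201.9 N down at 1.7 m → arm 1.7 m, τ = 201.9 × 1.7 = 343.2 N·m counterclockwise.
Sack of grain: 34.8 × 9.8 = 341 N down at 2.34 m → arm 2.34 m, τ = 341 × 2.34 = 797.9 N·m counterclockwise.
Weight: 1.94 × 9.8 = 19.01 N down at 1.89 m → arm 1.89 m, τ = 19.01 × 1.89 = 35.93 N·m counterclockwise.
Box: 16.8 × 9.8 = 164.6 N down at 2.922 m → arm 2.922 m, τ = 164.6 × 2.922 = 481 N·m counterclockwise.
Speaker: 11.7 × 9.8 = 114.7 N down at 0.32 m → arm 0.32 m, τ = 114.7 × 0.32 = 36.7 N·m counterclockwise.
Net moment of the loads = 1695 N·m counterclockwise.
The upward force F acts at the left end, arm 3.4 m, giving F × 3.4 clockwise.
Balancing moments: F × 3.4 = 1695, giving F = 1695 / 3.4 = 499 N.

F ≈ 499 N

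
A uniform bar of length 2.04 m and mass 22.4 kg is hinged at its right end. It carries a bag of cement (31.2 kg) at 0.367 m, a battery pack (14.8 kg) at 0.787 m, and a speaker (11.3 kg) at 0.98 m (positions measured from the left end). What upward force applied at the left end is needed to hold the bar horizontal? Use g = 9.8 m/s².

Choose the right end as the axis so the unknown pivot reaction has zero arm there.
Beam weight: 22.4 × 9.8 = 219.5 N down at 1.02 m → arm 1.02 m, τ = 219.5 × 1.02 = 223.9 N·m counterclockwise.
Bag of cement: 31.2 × 9.8 = 305.8 N down at 0.367 m → arm 1.673 m, τ = 305.8 × 1.673 = 511.6 N·m counterclockwise.
Battery pack: 14.8 × 9.8 = 145 N down at 0.787 m → arm 1.253 m, τ = 145 × 1.253 = 181.7 N·m counterclockwise.
Speaker: 11.3 × 9.8 = 110.7 N down at 0.98 m → arm 1.06 m, τ = 110.7 × 1.06 = 117.3 N·m counterclockwise.
Net moment of the loads = 1034 N·m counterclockwise.
The upward force F acts at the left end, arm 2.04 m, giving F × 2.04 clockwise.
Balancing moments: F × 2.04 = 1034, giving F = 1034 / 2.04 = 507 N.

F ≈ 507 N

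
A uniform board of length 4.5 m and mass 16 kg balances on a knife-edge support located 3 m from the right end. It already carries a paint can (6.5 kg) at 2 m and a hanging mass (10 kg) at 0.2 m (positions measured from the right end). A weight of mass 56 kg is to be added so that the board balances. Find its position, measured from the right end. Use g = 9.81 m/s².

Sum moments about the knife-edge support (at 3 m from the right end) (the support reaction has zero arm there).
Beam weight: 16 × 9.81 = 157 N down at 2.25 m → arm 0.75 m, τ = 157 × 0.75 = 117.8 N·m clockwise.
Paint can: 6.5 × 9.81 = 63.77 N down at 2 m → arm 1 m, τ = 63.77 × 1 = 63.77 N·m clockwise.
Hanging mass: 10 × 9.81 = 98.1 N down at 0.2 m → arm 2.8 m, τ = 98.1 × 2.8 = 274.7 N·m clockwise.
Net moment of existing loads = 456.3 N·m clockwise.
The weight weighs 56 × 9.81 = 549.4 N and must supply an equal counterclockwise moment, so its lever arm about the knife-edge support is 456.3 / 549.4 = 0.831 m.
That puts it at 3 + 0.831 = 3.83 m from the right end.

x ≈ 3.83 m from the right end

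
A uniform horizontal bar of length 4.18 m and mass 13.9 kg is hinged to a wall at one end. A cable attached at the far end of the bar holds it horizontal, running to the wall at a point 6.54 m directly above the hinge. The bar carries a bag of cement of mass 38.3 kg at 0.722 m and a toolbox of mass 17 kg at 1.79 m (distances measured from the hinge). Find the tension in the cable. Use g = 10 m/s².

T ≈ 247 N

Choose the hinge as the axis so the unknown hinge reaction has zero arm there.
Beam weight: 13.9 × 10 = 139 N down at 2.09 m → arm 2.09 m, τ = 139 × 2.09 = 290.5 N·m clockwise.
Bag of cement: 38.3 × 10 = 383 N down at 0.722 m → arm 0.722 m, τ = 383 × 0.722 = 276.5 N·m clockwise.
Toolbox: 17 × 10 = 170 N down at 1.79 m → arm 1.79 m, τ = 170 × 1.79 = 304.3 N·m clockwise.
Total clockwise load moment = 871.3 N·m.
The cable tension T acts at 4.18 m; only its component perpendicular to the bar, T sinθ, produces torque. sinθ = h/√(h²+d²) = 6.54/√(6.54²+4.18²) = 0.8426.
Στ = 0 ⇒ T × 4.18 × 0.8426 = 871.3 ⇒ T = 871.3 / 3.522 = 247 N.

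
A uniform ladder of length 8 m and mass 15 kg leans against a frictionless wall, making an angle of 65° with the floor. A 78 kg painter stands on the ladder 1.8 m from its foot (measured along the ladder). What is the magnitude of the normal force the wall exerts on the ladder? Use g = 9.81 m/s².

Take moments about the foot of the ladder.
Ladder weight 15×9.81 = 147.2 N acts at 4 m along the ladder; its horizontal arm is 4·cos65° = 1.69 m → τ = 248.8 N·m clockwise.
Painter: 78×9.81 = 765.2 N at 1.8 m → arm 0.7607 m → τ = 582.1 N·m clockwise.
Wall normal N acts horizontally at the top; its moment arm is the height L sinθ = 8·sin65° = 7.25 m, counterclockwise.
Στ = 0 ⇒ N × 7.25 = 830.9 ⇒ N = 115 N.

N_wall ≈ 115 N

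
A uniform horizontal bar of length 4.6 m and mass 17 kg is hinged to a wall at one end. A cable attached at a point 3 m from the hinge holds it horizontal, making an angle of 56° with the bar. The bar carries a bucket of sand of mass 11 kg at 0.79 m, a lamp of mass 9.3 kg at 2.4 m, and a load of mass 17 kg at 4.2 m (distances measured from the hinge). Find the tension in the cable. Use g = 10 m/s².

T ≈ 569 N

Taking torques about the hinge:
Beam weight: 17 × 10 = 170 N down at 2.3 m → arm 2.3 m, τ = 170 × 2.3 = 391 N·m clockwise.
Bucket of sand: 11 × 10 = 110 N down at 0.79 m → arm 0.79 m, τ = 110 × 0.79 = 86.9 N·m clockwise.
Lamp: 9.3 × 10 = 93 N down at 2.4 m → arm 2.4 m, τ = 93 × 2.4 = 223.2 N·m clockwise.
Load: 17 × 10 = 170 N down at 4.2 m → arm 4.2 m, τ = 170 × 4.2 = 714 N·m clockwise.
Total clockwise load moment = 1415 N·m.
The cable tension T acts at 3 m; only its component perpendicular to the bar, T sinθ, produces torque. sin 56° = 0.829.
Balancing moments: T × 3 × 0.829 = 1415, giving T = 1415 / 2.487 = 569 N.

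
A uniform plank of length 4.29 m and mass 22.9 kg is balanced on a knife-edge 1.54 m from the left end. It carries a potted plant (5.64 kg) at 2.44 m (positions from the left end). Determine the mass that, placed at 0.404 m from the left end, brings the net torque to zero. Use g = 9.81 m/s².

m ≈ 16.7 kg

Sum moments about the knife-edge (at 1.54 m from the left end) (the support reaction has zero arm there).
Beam weight: 22.9 × 9.81 = 224.6 N down at 2.145 m → arm 0.605 m, τ = 224.6 × 0.605 = 135.9 N·m clockwise.
Potted plant: 5.64 × 9.81 = 55.33 N down at 2.44 m → arm 0.9 m, τ = 55.33 × 0.9 = 49.8 N·m clockwise.
Net moment of known loads = 185.7 N·m clockwise.
An unknown mass m at 0.404 m has arm 1.136 m; its moment is m·g·1.136 counterclockwise.
Balancing moments: m × 9.81 × 1.136 = 185.7, giving m = 185.7 / (9.81 × 1.136) = 16.7 kg.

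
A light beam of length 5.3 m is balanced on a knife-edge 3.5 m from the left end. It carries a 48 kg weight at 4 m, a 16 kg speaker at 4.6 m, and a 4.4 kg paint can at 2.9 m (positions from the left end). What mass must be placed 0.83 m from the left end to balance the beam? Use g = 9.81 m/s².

m ≈ 14.6 kg

Sum moments about the knife-edge (at 3.5 m from the left end) (the support reaction has zero arm there).
Weight: 48 × 9.81 = 470.9 N down at 4 m → arm 0.5 m, τ = 470.9 × 0.5 = 235.4 N·m clockwise.
Speaker: 16 × 9.81 = 157 N down at 4.6 m → arm 1.1 m, τ = 157 × 1.1 = 172.7 N·m clockwise.
Paint can: 4.4 × 9.81 = 43.16 N down at 2.9 m → arm 0.6 m, τ = 43.16 × 0.6 = 25.9 N·m counterclockwise.
Net moment of known loads = 382.2 N·m clockwise.
An unknown mass m at 0.83 m has arm 2.67 m; its moment is m·g·2.67 counterclockwise.
Balancing moments: m × 9.81 × 2.67 = 382.2, giving m = 382.2 / (9.81 × 2.67) = 14.6 kg.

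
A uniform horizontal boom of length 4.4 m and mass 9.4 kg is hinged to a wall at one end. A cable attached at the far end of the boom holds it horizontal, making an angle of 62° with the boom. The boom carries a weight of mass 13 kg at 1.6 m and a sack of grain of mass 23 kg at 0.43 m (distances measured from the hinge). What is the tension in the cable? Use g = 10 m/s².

T ≈ 132 N

Take moments about the hinge.
Beam weight: 9.4 × 10 = 94 N down at 2.2 m → arm 2.2 m, τ = 94 × 2.2 = 206.8 N·m clockwise.
Weight: 13 × 10 = 130 N down at 1.6 m → arm 1.6 m, τ = 130 × 1.6 = 208 N·m clockwise.
Sack of grain: 23 × 10 = 230 N down at 0.43 m → arm 0.43 m, τ = 230 × 0.43 = 98.9 N·m clockwise.
Total clockwise load moment = 513.7 N·m.
The cable tension T acts at 4.4 m; only its component perpendicular to the boom, T sinθ, produces torque. sin 62° = 0.8829.
Balancing moments: T × 4.4 × 0.8829 = 513.7, giving T = 513.7 / 3.885 = 132 N.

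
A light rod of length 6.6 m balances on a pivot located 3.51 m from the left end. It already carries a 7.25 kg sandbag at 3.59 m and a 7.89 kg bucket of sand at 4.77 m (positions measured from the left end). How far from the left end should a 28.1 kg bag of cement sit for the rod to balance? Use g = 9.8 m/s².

x ≈ 3.14 m from the left end

Taking torques about the pivot (at 3.51 m from the left end):
Sandbag: 7.25 × 9.8 = 71.05 N down at 3.59 m → arm 0.08 m, τ = 71.05 × 0.08 = 5.684 N·m clockwise.
Bucket of sand: 7.89 × 9.8 = 77.32 N down at 4.77 m → arm 1.26 m, τ = 77.32 × 1.26 = 97.42 N·m clockwise.
Net moment of existing loads = 103.1 N·m clockwise.
The bag of cement weighs 28.1 × 9.8 = 275.4 N and must supply an equal counterclockwise moment, so its lever arm about the pivot is 103.1 / 275.4 = 0.374 m.
That puts it at 3.51 − 0.374 = 3.14 m from the left end.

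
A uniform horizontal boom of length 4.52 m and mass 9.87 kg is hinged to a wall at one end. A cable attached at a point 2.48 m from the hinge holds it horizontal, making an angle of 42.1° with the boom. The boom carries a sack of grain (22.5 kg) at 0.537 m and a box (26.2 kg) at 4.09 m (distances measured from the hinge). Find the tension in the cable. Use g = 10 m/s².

T ≈ 851 N

About the hinge:
Beam weight: 9.87 × 10 = 98.7 N down at 2.26 m → arm 2.26 m, τ = 98.7 × 2.26 = 223.1 N·m clockwise.
Sack of grain: 22.5 × 10 = 225 N down at 0.537 m → arm 0.537 m, τ = 225 × 0.537 = 120.8 N·m clockwise.
Box: 26.2 × 10 = 262 N down at 4.09 m → arm 4.09 m, τ = 262 × 4.09 = 1072 N·m clockwise.
Total clockwise load moment = 1416 N·m.
The cable tension T acts at 2.48 m; only its component perpendicular to the boom, T sinθ, produces torque. sin 42.1° = 0.6704.
Balancing moments: T × 2.48 × 0.6704 = 1416, giving T = 1416 / 1.663 = 851 N.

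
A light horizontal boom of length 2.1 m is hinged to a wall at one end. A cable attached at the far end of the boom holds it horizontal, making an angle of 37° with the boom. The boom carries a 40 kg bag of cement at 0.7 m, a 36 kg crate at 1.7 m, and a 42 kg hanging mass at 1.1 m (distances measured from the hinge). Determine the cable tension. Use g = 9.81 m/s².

T ≈ 1050 N

Take moments about the hinge.
Bag of cement: 40 × 9.81 = 392.4 N down at 0.7 m → arm 0.7 m, τ = 392.4 × 0.7 = 274.7 N·m clockwise.
Crate: 36 × 9.81 = 353.2 N down at 1.7 m → arm 1.7 m, τ = 353.2 × 1.7 = 600.4 N·m clockwise.
Hanging mass: 42 × 9.81 = 412 N down at 1.1 m → arm 1.1 m, τ = 412 × 1.1 = 453.2 N·m clockwise.
Total clockwise load moment = 1328 N·m.
The cable tension T acts at 2.1 m; only its component perpendicular to the boom, T sinθ, produces torque. sin 37° = 0.6018.
Setting net torque to zero: T × 2.1 × 0.6018 = 1328 → T = 1328 / 1.264 = 1050 N.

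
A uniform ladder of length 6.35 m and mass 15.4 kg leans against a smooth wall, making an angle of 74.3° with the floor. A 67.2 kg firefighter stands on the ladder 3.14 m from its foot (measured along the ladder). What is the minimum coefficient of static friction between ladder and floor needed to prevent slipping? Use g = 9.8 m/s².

μ_min ≈ 0.139

Take moments about the foot of the ladder.
Ladder weight 15.4×9.8 = 150.9 N acts at 3.175 m along the ladder; its horizontal arm is 3.175·cos74.3° = 0.8592 m → τ = 129.7 N·m clockwise.
Firefighter: 67.2×9.8 = 658.6 N at 3.14 m → arm 0.8497 m → τ = 559.6 N·m clockwise.
Wall normal N acts horizontally at the top; its moment arm is the height L sinθ = 6.35·sin74.3° = 6.113 m, counterclockwise.
Setting net torque to zero: N × 6.113 = 689.3 → N = 112.8 N.
ΣFx = 0 ⇒ f = N_wall = 112.8 N. ΣFy = 0 ⇒ N_floor = 809.5 N.
μ_min = f / N_floor = 112.8 / 809.5 = 0.139.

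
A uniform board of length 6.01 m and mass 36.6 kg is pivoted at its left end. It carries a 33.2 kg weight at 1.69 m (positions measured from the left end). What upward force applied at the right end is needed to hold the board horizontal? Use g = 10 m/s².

Taking torques about the left end:
Beam weight: 36.6 × 10 = 366 N down at 3.005 m → arm 3.005 m, τ = 366 × 3.005 = 1100 N·m clockwise.
Weight: 33.2 × 10 = 332 N down at 1.69 m → arm 1.69 m, τ = 332 × 1.69 = 561.1 N·m clockwise.
Net moment of the loads = 1661 N·m clockwise.
The upward force F acts at the right end, arm 6.01 m, giving F × 6.01 counterclockwise.
Setting net torque to zero: F × 6.01 = 1661 → F = 1661 / 6.01 = 276 N.

F ≈ 276 N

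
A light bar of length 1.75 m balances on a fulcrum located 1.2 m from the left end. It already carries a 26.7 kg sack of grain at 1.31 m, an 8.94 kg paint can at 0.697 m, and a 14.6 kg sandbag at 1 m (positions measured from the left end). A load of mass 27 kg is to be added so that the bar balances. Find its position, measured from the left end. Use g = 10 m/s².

Choose the fulcrum (at 1.2 m from the left end) as the axis so the support reaction has zero arm there.
Sack of grain: 26.7 × 10 = 267 N down at 1.31 m → arm 0.11 m, τ = 267 × 0.11 = 29.37 N·m clockwise.
Paint can: 8.94 × 10 = 89.4 N down at 0.697 m → arm 0.503 m, τ = 89.4 × 0.503 = 44.97 N·m counterclockwise.
Sandbag: 14.6 × 10 = 146 N down at 1 m → arm 0.2 m, τ = 146 × 0.2 = 29.2 N·m counterclockwise.
Net moment of existing loads = 44.8 N·m counterclockwise.
The load weighs 27 × 10 = 270 N and must supply an equal clockwise moment, so its lever arm about the fulcrum is 44.8 / 270 = 0.166 m.
That puts it at 1.2 + 0.166 = 1.37 m from the left end.

x ≈ 1.37 m from the left end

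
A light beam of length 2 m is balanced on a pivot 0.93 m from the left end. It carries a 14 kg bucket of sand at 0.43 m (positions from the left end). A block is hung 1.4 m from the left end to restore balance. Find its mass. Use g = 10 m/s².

Sum moments about the pivot (at 0.93 m from the left end) (the support reaction has zero arm there).
Bucket of sand: 14 × 10 = 140 N down at 0.43 m → arm 0.5 m, τ = 140 × 0.5 = 70 N·m counterclockwise.
Net moment of known loads = 70 N·m counterclockwise.
An unknown mass m at 1.4 m has arm 0.47 m; its moment is m·g·0.47 clockwise.
Setting net torque to zero: m × 10 × 0.47 = 70 → m = 70 / (10 × 0.47) = 14.9 kg.

m ≈ 14.9 kg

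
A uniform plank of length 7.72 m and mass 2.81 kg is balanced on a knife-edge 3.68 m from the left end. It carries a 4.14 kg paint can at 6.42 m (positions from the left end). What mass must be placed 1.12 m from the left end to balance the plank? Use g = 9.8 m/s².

m ≈ 4.63 kg

Taking torques about the knife-edge (at 3.68 m from the left end):
Beam weight: 2.81 × 9.8 = 27.54 N down at 3.86 m → arm 0.18 m, τ = 27.54 × 0.18 = 4.957 N·m clockwise.
Paint can: 4.14 × 9.8 = 40.57 N down at 6.42 m → arm 2.74 m, τ = 40.57 × 2.74 = 111.2 N·m clockwise.
Net moment of known loads = 116.2 N·m clockwise.
An unknown mass m at 1.12 m has arm 2.56 m; its moment is m·g·2.56 counterclockwise.
Στ = 0 ⇒ m × 9.8 × 2.56 = 116.2 ⇒ m = 116.2 / (9.8 × 2.56) = 4.63 kg.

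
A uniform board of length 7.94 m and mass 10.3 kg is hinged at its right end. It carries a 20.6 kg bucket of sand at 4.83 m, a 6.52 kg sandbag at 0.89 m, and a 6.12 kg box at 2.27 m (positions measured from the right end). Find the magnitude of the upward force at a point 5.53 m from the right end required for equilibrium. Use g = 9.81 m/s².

F ≈ 284 N

Take moments about the right end.
Beam weight: 10.3 × 9.81 = 101 N down at 3.97 m → arm 3.97 m, τ = 101 × 3.97 = 401 N·m counterclockwise.
Bucket of sand: 20.6 × 9.81 = 202.1 N down at 4.83 m → arm 4.83 m, τ = 202.1 × 4.83 = 976.1 N·m counterclockwise.
Sandbag: 6.52 × 9.81 = 63.96 N down at 0.89 m → arm 0.89 m, τ = 63.96 × 0.89 = 56.92 N·m counterclockwise.
Box: 6.12 × 9.81 = 60.04 N down at 2.27 m → arm 2.27 m, τ = 60.04 × 2.27 = 136.3 N·m counterclockwise.
Net moment of the loads = 1570 N·m counterclockwise.
The upward force F acts at a point 5.53 m from the right end, arm 5.53 m, giving F × 5.53 clockwise.
Setting net torque to zero: F × 5.53 = 1570 → F = 1570 / 5.53 = 284 N.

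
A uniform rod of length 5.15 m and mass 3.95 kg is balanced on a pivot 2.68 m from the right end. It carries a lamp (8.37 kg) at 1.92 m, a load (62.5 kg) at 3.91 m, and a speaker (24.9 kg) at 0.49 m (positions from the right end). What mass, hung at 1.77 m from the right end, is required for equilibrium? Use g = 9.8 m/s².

Choose the pivot (at 2.68 m from the right end) as the axis so the support reaction has zero arm there.
Beam weight: 3.95 × 9.8 = 38.71 N down at 2.575 m → arm 0.105 m, τ = 38.71 × 0.105 = 4.065 N·m clockwise.
Lamp: 8.37 × 9.8 = 82.03 N down at 1.92 m → arm 0.76 m, τ = 82.03 × 0.76 = 62.34 N·m clockwise.
Load: 62.5 × 9.8 = 612.5 N down at 3.91 m → arm 1.23 m, τ = 612.5 × 1.23 = 753.4 N·m counterclockwise.
Speaker: 24.9 × 9.8 = 244 N down at 0.49 m → arm 2.19 m, τ = 244 × 2.19 = 534.4 N·m clockwise.
Net moment of known loads = 152.6 N·m counterclockwise.
An unknown mass m at 1.77 m has arm 0.91 m; its moment is m·g·0.91 clockwise.
Στ = 0 ⇒ m × 9.8 × 0.91 = 152.6 ⇒ m = 152.6 / (9.8 × 0.91) = 17.1 kg.

m ≈ 17.1 kg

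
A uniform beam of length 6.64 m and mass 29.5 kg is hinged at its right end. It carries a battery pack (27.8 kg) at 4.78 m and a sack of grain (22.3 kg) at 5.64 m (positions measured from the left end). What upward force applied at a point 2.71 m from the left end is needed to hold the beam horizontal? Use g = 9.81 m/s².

About the right end:
Beam weight: 29.5 × 9.81 = 289.4 N down at 3.32 m → arm 3.32 m, τ = 289.4 × 3.32 = 960.8 N·m counterclockwise.
Battery pack: 27.8 × 9.81 = 272.7 N down at 4.78 m → arm 1.86 m, τ = 272.7 × 1.86 = 507.2 N·m counterclockwise.
Sack of grain: 22.3 × 9.81 = 218.8 N down at 5.64 m → arm 1 m, τ = 218.8 × 1 = 218.8 N·m counterclockwise.
Net moment of the loads = 1687 N·m counterclockwise.
The upward force F acts at a point 2.71 m from the left end, arm 3.93 m, giving F × 3.93 clockwise.
Setting net torque to zero: F × 3.93 = 1687 → F = 1687 / 3.93 = 429 N.

F ≈ 429 N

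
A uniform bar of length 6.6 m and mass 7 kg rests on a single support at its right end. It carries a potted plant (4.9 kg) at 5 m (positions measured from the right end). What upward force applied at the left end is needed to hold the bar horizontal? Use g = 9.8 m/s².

Choose the right end as the axis so the unknown pivot reaction has zero arm there.
Beam weight: 7 × 9.8 = 68.6 N down at 3.3 m → arm 3.3 m, τ = 68.6 × 3.3 = 226.4 N·m counterclockwise.
Potted plant: 4.9 × 9.8 = 48.02 N down at 5 m → arm 5 m, τ = 48.02 × 5 = 240.1 N·m counterclockwise.
Net moment of the loads = 466.5 N·m counterclockwise.
The upward force F acts at the left end, arm 6.6 m, giving F × 6.6 clockwise.
Setting net torque to zero: F × 6.6 = 466.5 → F = 466.5 / 6.6 = 70.7 N.

F ≈ 70.7 N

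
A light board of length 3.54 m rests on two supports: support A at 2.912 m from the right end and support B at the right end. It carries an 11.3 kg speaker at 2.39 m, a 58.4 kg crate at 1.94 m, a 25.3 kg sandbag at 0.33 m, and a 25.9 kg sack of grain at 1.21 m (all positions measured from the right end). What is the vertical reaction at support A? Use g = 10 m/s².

Choose support B as the axis so its reaction then has zero moment arm.
Speaker: 11.3 × 10 = 113 N down at 2.39 m → arm 2.39 m, τ = 113 × 2.39 = 270.1 N·m counterclockwise.
Crate: 58.4 × 10 = 584 N down at 1.94 m → arm 1.94 m, τ = 584 × 1.94 = 1133 N·m counterclockwise.
Sandbag: 25.3 × 10 = 253 N down at 0.33 m → arm 0.33 m, τ = 253 × 0.33 = 83.49 N·m counterclockwise.
Sack of grain: 25.9 × 10 = 259 N down at 1.21 m → arm 1.21 m, τ = 259 × 1.21 = 313.4 N·m counterclockwise.
Net load moment about support B = 1800 N·m counterclockwise.
Reaction R at support A is upward at 2.912 m, arm 2.912 m → moment R × 2.912 clockwise.
Setting net torque to zero: R × 2.912 = 1800 → R = 618 N.

R_A ≈ 618 N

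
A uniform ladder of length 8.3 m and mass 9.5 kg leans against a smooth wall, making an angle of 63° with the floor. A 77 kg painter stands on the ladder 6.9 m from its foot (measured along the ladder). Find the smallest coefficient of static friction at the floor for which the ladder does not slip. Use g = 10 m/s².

μ_min ≈ 0.405

Taking torques about the foot of the ladder:
Ladder weight 9.5×10 = 95 N acts at 4.15 m along the ladder; its horizontal arm is 4.15·cos63° = 1.884 m → τ = 179 N·m clockwise.
Painter: 77×10 = 770 N at 6.9 m → arm 3.133 m → τ = 2412 N·m clockwise.
Wall normal N acts horizontally at the top; its moment arm is the height L sinθ = 8.3·sin63° = 7.395 m, counterclockwise.
Balancing moments: N × 7.395 = 2591, giving N = 350.4 N.
ΣFx = 0 ⇒ f = N_wall = 350.4 N. ΣFy = 0 ⇒ N_floor = 865 N.
μ_min = f / N_floor = 350.4 / 865 = 0.405.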